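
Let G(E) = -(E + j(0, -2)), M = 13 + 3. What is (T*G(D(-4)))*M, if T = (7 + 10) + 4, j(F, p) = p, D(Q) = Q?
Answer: 2016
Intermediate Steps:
M = 16
T = 21 (T = 17 + 4 = 21)
G(E) = 2 - E (G(E) = -(E - 2) = -(-2 + E) = 2 - E)
(T*G(D(-4)))*M = (21*(2 - 1*(-4)))*16 = (21*(2 + 4))*16 = (21*6)*16 = 126*16 = 2016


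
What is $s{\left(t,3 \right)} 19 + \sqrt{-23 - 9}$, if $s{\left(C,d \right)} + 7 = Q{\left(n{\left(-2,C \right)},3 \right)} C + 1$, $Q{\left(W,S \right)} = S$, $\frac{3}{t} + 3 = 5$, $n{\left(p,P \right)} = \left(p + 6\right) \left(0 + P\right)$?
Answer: $- \frac{57}{2} + 4 i \sqrt{2} \approx -28.5 + 5.6569 i$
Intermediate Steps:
$n{\left(p,P \right)} = P \left(6 + p\right)$ ($n{\left(p,P \right)} = \left(6 + p\right) P = P \left(6 + p\right)$)
$t = \frac{3}{2}$ ($t = \frac{3}{-3 + 5} = \frac{3}{2} \approx 1.5$)
$s{\left(C,d \right)} = -6 + 3 C$ ($s{\left(C,d \right)} = -7 + \left(3 C + 1\right) = -7 + \left(1 + 3 C\right) = -6 + 3 C$)
$s{\left(t,3 \right)} 19 + \sqrt{-23 - 9} = \left(-6 + 3 \cdot \frac{3}{2}\right) 19 + \sqrt{-23 - 9} = \left(-6 + \frac{9}{2}\right) 19 + \sqrt{-32} = \left(- \frac{3}{2}\right) 19 + 4 i \sqrt{2} = - \frac{57}{2} + 4 i \sqrt{2}$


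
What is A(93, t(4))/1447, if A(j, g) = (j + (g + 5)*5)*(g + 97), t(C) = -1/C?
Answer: 180729/23152 ≈ 7.8062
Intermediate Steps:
A(j, g) = (97 + g)*(25 + j + 5*g) (A(j, g) = (j + (5 + g)*5)*(97 + g) = (j + (25 + 5*g))*(97 + g) = (25 + j + 5*g)*(97 + g) = (97 + g)*(25 + j + 5*g))
A(93, t(4))/1447 = (2425 + 5*(-1/4)² + 97*93 + 510*(-1/4) - 1/4*93)/1447 = (2425 + 5*(-1*¼)² + 9021 + 510*(-1*¼) - 1*¼*93)*(1/1447) = (2425 + 5*(-¼)² + 9021 + 510*(-¼) - ¼*93)*(1/1447) = (2425 + 5*(1/16) + 9021 - 255/2 - 93/4)*(1/1447) = (2425 + 5/16 + 9021 - 255/2 - 93/4)*(1/1447) = (180729/16)*(1/1447) = 180729/23152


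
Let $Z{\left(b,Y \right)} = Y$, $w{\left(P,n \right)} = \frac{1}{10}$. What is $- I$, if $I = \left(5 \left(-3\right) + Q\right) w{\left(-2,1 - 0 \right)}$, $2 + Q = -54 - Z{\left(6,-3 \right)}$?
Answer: $\frac{34}{5} \approx 6.8$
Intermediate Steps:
$w{\left(P,n \right)} = \frac{1}{10}$
$Q = -53$ ($Q = -2 - 51 = -53$)
$I = - \frac{34}{5}$ ($I = \left(5 \left(-3\right) - 53\right) \frac{1}{10} = \left(-15 - 53\right) \frac{1}{10} = \left(-68\right) \frac{1}{10} = - \frac{34}{5} \approx -6.8$)
$- I = \left(-1\right) \left(- \frac{34}{5}\right) = \frac{34}{5}$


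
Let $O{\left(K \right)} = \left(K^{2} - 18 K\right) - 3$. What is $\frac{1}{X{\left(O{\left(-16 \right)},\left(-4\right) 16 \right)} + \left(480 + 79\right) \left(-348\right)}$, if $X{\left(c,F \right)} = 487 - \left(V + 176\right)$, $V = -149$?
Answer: $- \frac{1}{194072} \approx -5.1527 \cdot 10^{-6}$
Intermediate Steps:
$O{\left(K \right)} = -3 + K^{2} - 18 K$
$X{\left(c,F \right)} = 460$ ($X{\left(c,F \right)} = 487 - \left(-149 + 176\right) = 487 - 27 = 460$)
$\frac{1}{X{\left(O{\left(-16 \right)},\left(-4\right) 16 \right)} + \left(480 + 79\right) \left(-348\right)} = \frac{1}{460 + \left(480 + 79\right) \left(-348\right)} = \frac{1}{460 + 559 \left(-348\right)} = \frac{1}{460 - 194532} = \frac{1}{-194072} = - \frac{1}{194072}$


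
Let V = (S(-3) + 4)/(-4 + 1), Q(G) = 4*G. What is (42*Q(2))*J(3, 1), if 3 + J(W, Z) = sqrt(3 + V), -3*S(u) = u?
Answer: -1008 + 224*sqrt(3) ≈ -620.02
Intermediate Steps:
S(u) = -u/3
V = -5/3 (V = (-1/3*(-3) + 4)/(-4 + 1) = (1 + 4)/(-3) = 5*(-1/3) = -5/3 ≈ -1.6667)
J(W, Z) = -3 + 2*sqrt(3)/3 (J(W, Z) = -3 + sqrt(3 - 5/3) = -3 + sqrt(4/3) = -3 + 2*sqrt(3)/3)
(42*Q(2))*J(3, 1) = (42*(4*2))*(-3 + 2*sqrt(3)/3) = (42*8)*(-3 + 2*sqrt(3)/3) = 336*(-3 + 2*sqrt(3)/3) = -1008 + 224*sqrt(3)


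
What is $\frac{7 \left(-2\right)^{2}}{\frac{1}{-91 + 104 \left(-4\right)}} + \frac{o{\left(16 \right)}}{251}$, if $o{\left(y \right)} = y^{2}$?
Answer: $- \frac{3562940}{251} \approx -14195.0$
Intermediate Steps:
$\frac{7 \left(-2\right)^{2}}{\frac{1}{-91 + 104 \left(-4\right)}} + \frac{o{\left(16 \right)}}{251} = \frac{7 \left(-2\right)^{2}}{\frac{1}{-91 + 104 \left(-4\right)}} + \frac{16^{2}}{251} = \frac{7 \cdot 4}{\frac{1}{-91 - 416}} + 256 \cdot \frac{1}{251} = \frac{28}{\frac{1}{-507}} + \frac{256}{251} = \frac{28}{- \frac{1}{507}} + \frac{256}{251} = 28 \left(-507\right) + \frac{256}{251} = -14196 + \frac{256}{251} = - \frac{3562940}{251}$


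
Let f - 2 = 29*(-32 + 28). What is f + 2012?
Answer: 1898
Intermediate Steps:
f = -114 (f = 2 + 29*(-32 + 28) = 2 + 29*(-4) = 2 - 116 = -114)
f + 2012 = -114 + 2012 = 1898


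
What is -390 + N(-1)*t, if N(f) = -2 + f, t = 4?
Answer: -402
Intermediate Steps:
-390 + N(-1)*t = -390 + (-2 - 1)*4 = -390 - 3*4 = -390 - 12 = -402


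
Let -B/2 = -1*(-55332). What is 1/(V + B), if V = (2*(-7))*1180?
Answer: -1/127184 ≈ -7.8626e-6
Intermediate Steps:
B = -110664 (B = -(-2)*(-55332) = -2*55332 = -110664)
V = -16520 (V = -14*1180 = -16520)
1/(V + B) = 1/(-16520 - 110664) = 1/(-127184) = -1/127184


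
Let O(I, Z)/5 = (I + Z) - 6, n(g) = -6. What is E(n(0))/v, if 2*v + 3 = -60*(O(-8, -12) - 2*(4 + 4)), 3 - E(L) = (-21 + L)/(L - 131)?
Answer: 256/399903 ≈ 0.00064015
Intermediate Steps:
E(L) = 3 - (-21 + L)/(-131 + L) (E(L) = 3 - (-21 + L)/(L - 131) = 3 - (-21 + L)/(-131 + L))
O(I, Z) = -30 + 5*I + 5*Z (O(I, Z) = 5*((I + Z) - 6) = 5*(-6 + I + Z) = -30 + 5*I + 5*Z)
v = 8757/2 (v = -3/2 + (-60*((-30 + 5*(-8) + 5*(-12)) - 2*(4 + 4)))/2 = -3/2 + (-60*((-30 - 40 - 60) - 2*8))/2 = -3/2 + (-60*(-130 - 16))/2 = -3/2 + (-60*(-146))/2 = -3/2 + (½)*8760 = -3/2 + 4380 = 8757/2 ≈ 4378.5)
E(n(0))/v = (2*(-186 - 6)/(-131 - 6))/(8757/2) = (2*(-192)/(-137))*(2/8757) = (2*(-1/137)*(-192))*(2/8757) = (384/137)*(2/8757) = 256/399903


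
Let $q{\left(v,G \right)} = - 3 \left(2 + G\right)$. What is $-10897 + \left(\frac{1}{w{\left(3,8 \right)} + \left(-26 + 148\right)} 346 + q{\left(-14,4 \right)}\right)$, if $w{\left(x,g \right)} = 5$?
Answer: $- \frac{1385859}{127} \approx -10912.0$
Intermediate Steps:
$q{\left(v,G \right)} = -6 - 3 G$
$-10897 + \left(\frac{1}{w{\left(3,8 \right)} + \left(-26 + 148\right)} 346 + q{\left(-14,4 \right)}\right) = -10897 + \left(\frac{1}{5 + \left(-26 + 148\right)} 346 - 18\right) = -10897 + \left(\frac{1}{5 + 122} \cdot 346 - 18\right) = -10897 - \left(18 - \frac{1}{127} \cdot 346\right) = -10897 + \left(\frac{1}{127} \cdot 346 - 18\right) = -10897 + \left(\frac{346}{127} - 18\right) = -10897 - \frac{1940}{127} = - \frac{1385859}{127}$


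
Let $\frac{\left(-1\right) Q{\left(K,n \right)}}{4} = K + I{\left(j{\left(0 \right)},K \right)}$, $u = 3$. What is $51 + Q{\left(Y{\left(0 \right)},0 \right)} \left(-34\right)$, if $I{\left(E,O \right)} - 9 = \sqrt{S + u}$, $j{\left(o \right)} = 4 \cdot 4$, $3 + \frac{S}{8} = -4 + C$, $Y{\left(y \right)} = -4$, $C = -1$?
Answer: $731 + 136 i \sqrt{61} \approx 731.0 + 1062.2 i$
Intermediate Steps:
$S = -64$ ($S = -24 + 8 \left(-4 - 1\right) = -24 + 8 \left(-5\right) = -24 - 40 = -64$)
$j{\left(o \right)} = 16$
$I{\left(E,O \right)} = 9 + i \sqrt{61}$ ($I{\left(E,O \right)} = 9 + \sqrt{-64 + 3} = 9 + \sqrt{-61} = 9 + i \sqrt{61}$)
$Q{\left(K,n \right)} = -36 - 4 K - 4 i \sqrt{61}$ ($Q{\left(K,n \right)} = - 4 \left(K + \left(9 + i \sqrt{61}\right)\right) = - 4 \left(9 + K + i \sqrt{61}\right) = -36 - 4 K - 4 i \sqrt{61}$)
$51 + Q{\left(Y{\left(0 \right)},0 \right)} \left(-34\right) = 51 + \left(-36 - -16 - 4 i \sqrt{61}\right) \left(-34\right) = 51 + \left(-36 + 16 - 4 i \sqrt{61}\right) \left(-34\right) = 51 + \left(-20 - 4 i \sqrt{61}\right) \left(-34\right) = 51 + \left(680 + 136 i \sqrt{61}\right) = 731 + 136 i \sqrt{61}$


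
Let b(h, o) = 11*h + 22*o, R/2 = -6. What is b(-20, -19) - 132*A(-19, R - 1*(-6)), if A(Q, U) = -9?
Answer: 550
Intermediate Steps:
R = -12 (R = 2*(-6) = -12)
b(-20, -19) - 132*A(-19, R - 1*(-6)) = (11*(-20) + 22*(-19)) - 132*(-9) = (-220 - 418) + 1188 = -638 + 1188 = 550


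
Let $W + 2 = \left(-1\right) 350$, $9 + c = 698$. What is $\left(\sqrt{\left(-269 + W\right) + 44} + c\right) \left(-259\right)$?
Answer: $-178451 - 259 i \sqrt{577} \approx -1.7845 \cdot 10^{5} - 6221.4 i$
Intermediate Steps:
$c = 689$ ($c = -9 + 698 = 689$)
$W = -352$ ($W = -2 - 350 = -352$)
$\left(\sqrt{\left(-269 + W\right) + 44} + c\right) \left(-259\right) = \left(\sqrt{\left(-269 - 352\right) + 44} + 689\right) \left(-259\right) = \left(\sqrt{-621 + 44} + 689\right) \left(-259\right) = \left(\sqrt{-577} + 689\right) \left(-259\right) = \left(i \sqrt{577} + 689\right) \left(-259\right) = \left(689 + i \sqrt{577}\right) \left(-259\right) = -178451 - 259 i \sqrt{577}$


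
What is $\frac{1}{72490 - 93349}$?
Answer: $- \frac{1}{20859} \approx -4.7941 \cdot 10^{-5}$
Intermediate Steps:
$\frac{1}{72490 - 93349} = \frac{1}{-20859} = - \frac{1}{20859}$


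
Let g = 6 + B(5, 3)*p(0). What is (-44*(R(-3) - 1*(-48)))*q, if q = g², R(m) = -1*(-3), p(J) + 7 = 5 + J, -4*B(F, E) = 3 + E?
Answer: -181764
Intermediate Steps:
B(F, E) = -¾ - E/4 (B(F, E) = -(3 + E)/4 = -¾ - E/4)
p(J) = -2 + J (p(J) = -7 + (5 + J) = -2 + J)
g = 9 (g = 6 + (-¾ - ¼*3)*(-2 + 0) = 6 + (-¾ - ¾)*(-2) = 6 - 3/2*(-2) = 6 + 3 = 9)
R(m) = 3
q = 81 (q = 9² = 81)
(-44*(R(-3) - 1*(-48)))*q = -44*(3 - 1*(-48))*81 = -44*(3 + 48)*81 = -44*51*81 = -2244*81 = -181764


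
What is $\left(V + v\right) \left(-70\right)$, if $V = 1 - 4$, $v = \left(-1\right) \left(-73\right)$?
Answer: $-4900$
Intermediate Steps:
$v = 73$
$V = -3$ ($V = 1 - 4 = -3$)
$\left(V + v\right) \left(-70\right) = \left(-3 + 73\right) \left(-70\right) = 70 \left(-70\right) = -4900$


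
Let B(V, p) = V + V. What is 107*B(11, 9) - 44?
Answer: 2310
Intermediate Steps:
B(V, p) = 2*V
107*B(11, 9) - 44 = 107*(2*11) - 44 = 107*22 - 44 = 2354 - 44 = 2310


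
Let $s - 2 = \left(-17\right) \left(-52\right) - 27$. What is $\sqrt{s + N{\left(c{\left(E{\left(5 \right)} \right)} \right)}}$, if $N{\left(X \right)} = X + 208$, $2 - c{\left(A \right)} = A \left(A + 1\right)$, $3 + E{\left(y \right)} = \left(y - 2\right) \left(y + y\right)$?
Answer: $\sqrt{313} \approx 17.692$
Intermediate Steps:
$E{\left(y \right)} = -3 + 2 y \left(-2 + y\right)$ ($E{\left(y \right)} = -3 + \left(y - 2\right) \left(y + y\right) = -3 + \left(-2 + y\right) 2 y = -3 + 2 y \left(-2 + y\right)$)
$s = 859$ ($s = 2 - -857 = 2 + \left(884 - 27\right) = 2 + 857 = 859$)
$c{\left(A \right)} = 2 - A \left(1 + A\right)$ ($c{\left(A \right)} = 2 - A \left(A + 1\right) = 2 - A \left(1 + A\right)$)
$N{\left(X \right)} = 208 + X$
$\sqrt{s + N{\left(c{\left(E{\left(5 \right)} \right)} \right)}} = \sqrt{859 + \left(208 - \left(-5 - 20 + 50 + \left(-3 - 20 + 2 \cdot 5^{2}\right)^{2}\right)\right)} = \sqrt{859 + \left(208 - \left(-25 + 50 + \left(-3 - 20 + 2 \cdot 25\right)^{2}\right)\right)} = \sqrt{859 + \left(208 - \left(25 + \left(-3 - 20 + 50\right)^{2}\right)\right)} = \sqrt{859 + \left(208 - 754\right)} = \sqrt{859 - 546} = \sqrt{313}$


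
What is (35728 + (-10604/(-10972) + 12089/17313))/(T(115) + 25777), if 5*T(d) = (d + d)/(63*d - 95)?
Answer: 233308077865775/168319066832157 ≈ 1.3861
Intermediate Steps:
T(d) = 2*d/(5*(-95 + 63*d)) (T(d) = ((d + d)/(63*d - 95))/5 = ((2*d)/(-95 + 63*d))/5 = (2*d/(-95 + 63*d))/5 = 2*d/(5*(-95 + 63*d)))
(35728 + (-10604/(-10972) + 12089/17313))/(T(115) + 25777) = (35728 + (-10604/(-10972) + 12089/17313))/((2/5)*115/(-95 + 63*115) + 25777) = (35728 + (-10604*(-1/10972) + 12089*(1/17313)))/((2/5)*115/(-95 + 7245) + 25777) = (35728 + (2651/2743 + 12089/17313))/((2/5)*115/7150 + 25777) = (35728 + 79056890/47489559)/((2/5)*115*(1/7150) + 25777) = 1696786020842/(47489559*(23/3575 + 25777)) = 1696786020842/(47489559*(92152798/3575)) = (1696786020842/47489559)*(3575/92152798) = 233308077865775/168319066832157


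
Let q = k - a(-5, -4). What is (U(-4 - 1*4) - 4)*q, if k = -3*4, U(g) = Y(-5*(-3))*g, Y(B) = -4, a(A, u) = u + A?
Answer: -84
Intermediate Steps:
a(A, u) = A + u
U(g) = -4*g
k = -12
q = -3 (q = -12 - (-5 - 4) = -12 - 1*(-9) = -12 + 9 = -3)
(U(-4 - 1*4) - 4)*q = (-4*(-4 - 1*4) - 4)*(-3) = (-4*(-4 - 4) - 4)*(-3) = (-4*(-8) - 4)*(-3) = (32 - 4)*(-3) = 28*(-3) = -84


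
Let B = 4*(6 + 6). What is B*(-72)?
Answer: -3456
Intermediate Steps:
B = 48 (B = 4*12 = 48)
B*(-72) = 48*(-72) = -3456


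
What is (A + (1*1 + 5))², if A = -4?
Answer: 4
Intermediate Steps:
(A + (1*1 + 5))² = (-4 + (1*1 + 5))² = (-4 + (1 + 5))² = (-4 + 6)² = 2² = 4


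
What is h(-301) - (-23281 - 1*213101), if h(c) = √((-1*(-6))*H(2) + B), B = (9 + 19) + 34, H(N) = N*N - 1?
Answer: 236382 + 4*√5 ≈ 2.3639e+5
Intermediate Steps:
H(N) = -1 + N² (H(N) = N² - 1 = -1 + N²)
B = 62 (B = 28 + 34 = 62)
h(c) = 4*√5 (h(c) = √((-1*(-6))*(-1 + 2²) + 62) = √(6*(-1 + 4) + 62) = √(6*3 + 62) = √(18 + 62) = √80 = 4*√5)
h(-301) - (-23281 - 1*213101) = 4*√5 - (-23281 - 1*213101) = 4*√5 - (-23281 - 213101) = 4*√5 - 1*(-236382) = 4*√5 + 236382 = 236382 + 4*√5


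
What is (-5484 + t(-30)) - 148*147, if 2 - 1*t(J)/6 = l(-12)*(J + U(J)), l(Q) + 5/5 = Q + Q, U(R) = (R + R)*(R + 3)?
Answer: 211272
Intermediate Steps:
U(R) = 2*R*(3 + R) (U(R) = (2*R)*(3 + R) = 2*R*(3 + R))
l(Q) = -1 + 2*Q (l(Q) = -1 + (Q + Q) = -1 + 2*Q)
t(J) = 12 + 150*J + 300*J*(3 + J) (t(J) = 12 - 6*(-1 + 2*(-12))*(J + 2*J*(3 + J)) = 12 - 6*(-1 - 24)*(J + 2*J*(3 + J)) = 12 - (-150)*(J + 2*J*(3 + J)) = 12 - 6*(-25*J - 50*J*(3 + J)) = 12 + (150*J + 300*J*(3 + J)) = 12 + 150*J + 300*J*(3 + J))
(-5484 + t(-30)) - 148*147 = (-5484 + (12 + 300*(-30)² + 1050*(-30))) - 148*147 = (-5484 + (12 + 300*900 - 31500)) - 21756 = (-5484 + (12 + 270000 - 31500)) - 21756 = (-5484 + 238512) - 21756 = 233028 - 21756 = 211272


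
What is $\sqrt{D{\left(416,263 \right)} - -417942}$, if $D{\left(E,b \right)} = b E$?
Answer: $5 \sqrt{21094} \approx 726.19$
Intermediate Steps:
$D{\left(E,b \right)} = E b$
$\sqrt{D{\left(416,263 \right)} - -417942} = \sqrt{416 \cdot 263 - -417942} = \sqrt{109408 + 417942} = \sqrt{527350} = 5 \sqrt{21094}$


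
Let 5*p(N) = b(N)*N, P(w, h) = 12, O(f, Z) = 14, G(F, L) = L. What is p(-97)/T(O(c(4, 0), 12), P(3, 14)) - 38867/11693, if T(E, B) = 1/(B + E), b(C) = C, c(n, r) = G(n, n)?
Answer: 2860311027/58465 ≈ 48924.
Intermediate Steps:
c(n, r) = n
p(N) = N²/5 (p(N) = (N*N)/5 = N²/5)
p(-97)/T(O(c(4, 0), 12), P(3, 14)) - 38867/11693 = ((⅕)*(-97)²)/(1/(12 + 14)) - 38867/11693 = ((⅕)*9409)/(1/26) - 38867*1/11693 = 9409/(5*(1/26)) - 38867/11693 = (9409/5)*26 - 38867/11693 = 244634/5 - 38867/11693 = 2860311027/58465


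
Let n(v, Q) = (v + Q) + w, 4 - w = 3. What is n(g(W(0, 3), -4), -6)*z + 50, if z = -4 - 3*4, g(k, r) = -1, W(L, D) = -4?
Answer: 146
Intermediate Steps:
w = 1 (w = 4 - 1*3 = 4 - 3 = 1)
n(v, Q) = 1 + Q + v (n(v, Q) = (v + Q) + 1 = (Q + v) + 1 = 1 + Q + v)
z = -16 (z = -4 - 12 = -16)
n(g(W(0, 3), -4), -6)*z + 50 = (1 - 6 - 1)*(-16) + 50 = -6*(-16) + 50 = 96 + 50 = 146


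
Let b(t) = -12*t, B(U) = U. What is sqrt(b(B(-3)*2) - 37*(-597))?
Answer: sqrt(22161) ≈ 148.87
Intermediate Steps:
sqrt(b(B(-3)*2) - 37*(-597)) = sqrt(-(-36)*2 - 37*(-597)) = sqrt(-12*(-6) + 22089) = sqrt(72 + 22089) = sqrt(22161)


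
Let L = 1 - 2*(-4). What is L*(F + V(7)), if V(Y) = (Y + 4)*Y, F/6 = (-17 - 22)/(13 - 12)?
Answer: -1413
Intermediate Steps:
F = -234 (F = 6*((-17 - 22)/(13 - 12)) = 6*(-39/1) = 6*(-39*1) = 6*(-39) = -234)
V(Y) = Y*(4 + Y) (V(Y) = (4 + Y)*Y = Y*(4 + Y))
L = 9 (L = 1 + 8 = 9)
L*(F + V(7)) = 9*(-234 + 7*(4 + 7)) = 9*(-234 + 7*11) = 9*(-234 + 77) = 9*(-157) = -1413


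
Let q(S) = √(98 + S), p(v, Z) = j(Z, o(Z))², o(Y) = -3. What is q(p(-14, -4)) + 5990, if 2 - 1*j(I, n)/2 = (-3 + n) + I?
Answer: 5990 + √674 ≈ 6016.0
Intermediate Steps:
j(I, n) = 10 - 2*I - 2*n (j(I, n) = 4 - 2*((-3 + n) + I) = 4 - 2*(-3 + I + n) = 4 + (6 - 2*I - 2*n) = 10 - 2*I - 2*n)
p(v, Z) = (16 - 2*Z)² (p(v, Z) = (10 - 2*Z - 2*(-3))² = (10 - 2*Z + 6)² = (16 - 2*Z)²)
q(p(-14, -4)) + 5990 = √(98 + 4*(-8 - 4)²) + 5990 = √(98 + 4*(-12)²) + 5990 = √(98 + 4*144) + 5990 = √(98 + 576) + 5990 = √674 + 5990 = 5990 + √674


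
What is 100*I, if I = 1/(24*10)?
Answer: 5/12 ≈ 0.41667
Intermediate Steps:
I = 1/240 ≈ 0.0041667
100*I = 100*(1/240) = 5/12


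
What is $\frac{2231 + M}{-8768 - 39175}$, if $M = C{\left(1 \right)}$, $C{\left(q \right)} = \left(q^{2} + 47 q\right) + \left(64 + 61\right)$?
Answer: $- \frac{2404}{47943} \approx -0.050143$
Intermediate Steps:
$C{\left(q \right)} = 125 + q^{2} + 47 q$ ($C{\left(q \right)} = \left(q^{2} + 47 q\right) + 125 = 125 + q^{2} + 47 q$)
$M = 173$ ($M = 125 + 1^{2} + 47 \cdot 1 = 125 + 1 + 47 = 173$)
$\frac{2231 + M}{-8768 - 39175} = \frac{2231 + 173}{-8768 - 39175} = \frac{2404}{-47943} = 2404 \left(- \frac{1}{47943}\right) = - \frac{2404}{47943}$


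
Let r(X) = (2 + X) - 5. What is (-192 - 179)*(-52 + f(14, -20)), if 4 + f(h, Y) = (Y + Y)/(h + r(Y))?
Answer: 172144/9 ≈ 19127.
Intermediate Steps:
r(X) = -3 + X
f(h, Y) = -4 + 2*Y/(-3 + Y + h) (f(h, Y) = -4 + (Y + Y)/(h + (-3 + Y)) = -4 + (2*Y)/(-3 + Y + h) = -4 + 2*Y/(-3 + Y + h))
(-192 - 179)*(-52 + f(14, -20)) = (-192 - 179)*(-52 + 2*(6 - 1*(-20) - 2*14)/(-3 - 20 + 14)) = -371*(-52 + 2*(6 + 20 - 28)/(-9)) = -371*(-52 + 2*(-⅑)*(-2)) = -371*(-52 + 4/9) = -371*(-464/9) = 172144/9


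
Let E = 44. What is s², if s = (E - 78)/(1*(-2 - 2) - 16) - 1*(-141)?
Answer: 2036329/100 ≈ 20363.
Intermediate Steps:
s = 1427/10 (s = (44 - 78)/(1*(-2 - 2) - 16) - 1*(-141) = -34/(1*(-4) - 16) + 141 = -34/(-4 - 16) + 141 = -34/(-20) + 141 = -34*(-1/20) + 141 = 17/10 + 141 = 1427/10 ≈ 142.70)
s² = (1427/10)² = 2036329/100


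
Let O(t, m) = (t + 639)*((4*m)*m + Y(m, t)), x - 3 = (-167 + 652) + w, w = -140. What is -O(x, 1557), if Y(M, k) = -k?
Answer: -9570591576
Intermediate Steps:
x = 348 (x = 3 + ((-167 + 652) - 140) = 3 + (485 - 140) = 3 + 345 = 348)
O(t, m) = (639 + t)*(-t + 4*m**2) (O(t, m) = (t + 639)*((4*m)*m - t) = (639 + t)*(4*m**2 - t) = (639 + t)*(-t + 4*m**2))
-O(x, 1557) = -(-1*348**2 - 639*348 + 2556*1557**2 + 4*348*1557**2) = -(-1*121104 - 222372 + 2556*2424249 + 4*348*2424249) = -(-121104 - 222372 + 6196380444 + 3374554608) = -1*9570591576 = -9570591576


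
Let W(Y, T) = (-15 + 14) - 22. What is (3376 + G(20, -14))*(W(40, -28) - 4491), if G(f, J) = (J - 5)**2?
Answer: -16868818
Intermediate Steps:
W(Y, T) = -23 (W(Y, T) = -1 - 22 = -23)
G(f, J) = (-5 + J)**2
(3376 + G(20, -14))*(W(40, -28) - 4491) = (3376 + (-5 - 14)**2)*(-23 - 4491) = (3376 + (-19)**2)*(-4514) = (3376 + 361)*(-4514) = 3737*(-4514) = -16868818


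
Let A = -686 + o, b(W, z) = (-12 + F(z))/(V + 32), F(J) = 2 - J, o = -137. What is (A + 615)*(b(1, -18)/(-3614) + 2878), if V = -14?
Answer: -748878592/1251 ≈ -5.9862e+5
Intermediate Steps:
b(W, z) = -5/9 - z/18 (b(W, z) = (-12 + (2 - z))/(-14 + 32) = (-10 - z)/18 = (-10 - z)*(1/18) = -5/9 - z/18)
A = -823 (A = -686 - 137 = -823)
(A + 615)*(b(1, -18)/(-3614) + 2878) = (-823 + 615)*((-5/9 - 1/18*(-18))/(-3614) + 2878) = -208*((-5/9 + 1)*(-1/3614) + 2878) = -208*((4/9)*(-1/3614) + 2878) = -208*(-2/16263 + 2878) = -208*46804912/16263 = -748878592/1251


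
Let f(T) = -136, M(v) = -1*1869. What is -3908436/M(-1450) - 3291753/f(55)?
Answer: 318277793/12104 ≈ 26295.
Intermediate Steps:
M(v) = -1869
-3908436/M(-1450) - 3291753/f(55) = -3908436/(-1869) - 3291753/(-136) = -3908436*(-1/1869) - 3291753*(-1/136) = 186116/89 + 3291753/136 = 318277793/12104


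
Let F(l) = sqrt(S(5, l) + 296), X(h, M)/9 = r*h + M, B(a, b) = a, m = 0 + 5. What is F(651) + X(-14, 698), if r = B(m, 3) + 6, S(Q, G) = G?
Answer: 4896 + sqrt(947) ≈ 4926.8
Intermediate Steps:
m = 5
r = 11 (r = 5 + 6 = 11)
X(h, M) = 9*M + 99*h (X(h, M) = 9*(11*h + M) = 9*(M + 11*h) = 9*M + 99*h)
F(l) = sqrt(296 + l) (F(l) = sqrt(l + 296) = sqrt(296 + l))
F(651) + X(-14, 698) = sqrt(296 + 651) + (9*698 + 99*(-14)) = sqrt(947) + (6282 - 1386) = sqrt(947) + 4896 = 4896 + sqrt(947)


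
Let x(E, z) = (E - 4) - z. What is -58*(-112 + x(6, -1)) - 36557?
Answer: -30235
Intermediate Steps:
x(E, z) = -4 + E - z (x(E, z) = (-4 + E) - z = -4 + E - z)
-58*(-112 + x(6, -1)) - 36557 = -58*(-112 + (-4 + 6 - 1*(-1))) - 36557 = -58*(-112 + (-4 + 6 + 1)) - 36557 = -58*(-112 + 3) - 36557 = -58*(-109) - 36557 = 6322 - 36557 = -30235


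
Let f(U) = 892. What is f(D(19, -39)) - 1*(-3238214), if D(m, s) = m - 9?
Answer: 3239106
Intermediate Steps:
D(m, s) = -9 + m
f(D(19, -39)) - 1*(-3238214) = 892 - 1*(-3238214) = 892 + 3238214 = 3239106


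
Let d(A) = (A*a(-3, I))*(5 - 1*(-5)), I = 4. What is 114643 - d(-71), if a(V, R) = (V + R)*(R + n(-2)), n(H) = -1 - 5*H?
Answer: 123873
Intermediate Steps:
a(V, R) = (9 + R)*(R + V) (a(V, R) = (V + R)*(R + (-1 - 5*(-2))) = (R + V)*(R + (-1 + 10)) = (R + V)*(R + 9) = (R + V)*(9 + R) = (9 + R)*(R + V))
d(A) = 130*A (d(A) = (A*(4² + 9*4 + 9*(-3) + 4*(-3)))*(5 - 1*(-5)) = (A*(16 + 36 - 27 - 12))*(5 + 5) = (A*13)*10 = (13*A)*10 = 130*A)
114643 - d(-71) = 114643 - 130*(-71) = 114643 - 1*(-9230) = 114643 + 9230 = 123873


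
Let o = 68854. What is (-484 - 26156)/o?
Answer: -13320/34427 ≈ -0.38691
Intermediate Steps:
(-484 - 26156)/o = (-484 - 26156)/68854 = -26640*1/68854 = -13320/34427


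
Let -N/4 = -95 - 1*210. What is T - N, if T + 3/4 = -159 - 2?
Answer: -5527/4 ≈ -1381.8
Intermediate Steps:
T = -647/4 (T = -¾ + (-159 - 2) = -¾ - 161 = -647/4 ≈ -161.75)
N = 1220 (N = -4*(-95 - 1*210) = -4*(-95 - 210) = -4*(-305) = 1220)
T - N = -647/4 - 1*1220 = -647/4 - 1220 = -5527/4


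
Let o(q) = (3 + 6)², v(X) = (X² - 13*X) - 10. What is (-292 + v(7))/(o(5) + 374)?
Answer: -344/455 ≈ -0.75604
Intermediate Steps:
v(X) = -10 + X² - 13*X
o(q) = 81 (o(q) = 9² = 81)
(-292 + v(7))/(o(5) + 374) = (-292 + (-10 + 7² - 13*7))/(81 + 374) = (-292 + (-10 + 49 - 91))/455 = (-292 - 52)*(1/455) = -344*1/455 = -344/455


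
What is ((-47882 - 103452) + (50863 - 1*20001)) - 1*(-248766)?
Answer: 128294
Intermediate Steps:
((-47882 - 103452) + (50863 - 1*20001)) - 1*(-248766) = (-151334 + (50863 - 20001)) + 248766 = (-151334 + 30862) + 248766 = -120472 + 248766 = 128294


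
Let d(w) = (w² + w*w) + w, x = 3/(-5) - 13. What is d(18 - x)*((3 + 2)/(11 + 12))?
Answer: 50718/115 ≈ 441.03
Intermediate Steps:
x = -68/5 (x = 3*(-⅕) - 13 = -⅗ - 13 = -68/5 ≈ -13.600)
d(w) = w + 2*w² (d(w) = (w² + w²) + w = 2*w² + w = w + 2*w²)
d(18 - x)*((3 + 2)/(11 + 12)) = ((18 - 1*(-68/5))*(1 + 2*(18 - 1*(-68/5))))*((3 + 2)/(11 + 12)) = ((18 + 68/5)*(1 + 2*(18 + 68/5)))*(5/23) = (158*(1 + 2*(158/5))/5)*(5*(1/23)) = (158*(1 + 316/5)/5)*(5/23) = ((158/5)*(321/5))*(5/23) = (50718/25)*(5/23) = 50718/115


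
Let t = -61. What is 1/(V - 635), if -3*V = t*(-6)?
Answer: -1/757 ≈ -0.0013210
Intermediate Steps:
V = -122 (V = -(-61)*(-6)/3 = -⅓*366 = -122)
1/(V - 635) = 1/(-122 - 635) = 1/(-757) = -1/757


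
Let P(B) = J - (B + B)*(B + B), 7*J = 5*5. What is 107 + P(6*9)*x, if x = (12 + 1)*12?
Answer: -12732439/7 ≈ -1.8189e+6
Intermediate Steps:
J = 25/7 (J = (5*5)/7 = (1/7)*25 = 25/7 ≈ 3.5714)
P(B) = 25/7 - 4*B**2 (P(B) = 25/7 - (B + B)*(B + B) = 25/7 - 2*B*2*B = 25/7 - 4*B**2)
x = 156 (x = 13*12 = 156)
107 + P(6*9)*x = 107 + (25/7 - 4*(6*9)**2)*156 = 107 + (25/7 - 4*54**2)*156 = 107 + (25/7 - 4*2916)*156 = 107 + (25/7 - 11664)*156 = 107 - 81623/7*156 = 107 - 12733188/7 = -12732439/7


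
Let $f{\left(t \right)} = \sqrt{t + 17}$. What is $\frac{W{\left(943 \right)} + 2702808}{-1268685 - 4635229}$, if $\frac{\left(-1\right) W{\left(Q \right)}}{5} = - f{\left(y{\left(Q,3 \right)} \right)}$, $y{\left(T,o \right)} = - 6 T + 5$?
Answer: $- \frac{1351404}{2951957} - \frac{5 i \sqrt{1409}}{2951957} \approx -0.4578 - 6.3579 \cdot 10^{-5} i$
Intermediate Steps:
$y{\left(T,o \right)} = 5 - 6 T$
$f{\left(t \right)} = \sqrt{17 + t}$
$W{\left(Q \right)} = 5 \sqrt{22 - 6 Q}$ ($W{\left(Q \right)} = - 5 \left(- \sqrt{17 - \left(-5 + 6 Q\right)}\right) = - 5 \left(- \sqrt{22 - 6 Q}\right) = 5 \sqrt{22 - 6 Q}$)
$\frac{W{\left(943 \right)} + 2702808}{-1268685 - 4635229} = \frac{5 \sqrt{22 - 5658} + 2702808}{-1268685 - 4635229} = \frac{5 \sqrt{22 - 5658} + 2702808}{-5903914} = \left(5 \sqrt{-5636} + 2702808\right) \left(- \frac{1}{5903914}\right) = \left(5 \cdot 2 i \sqrt{1409} + 2702808\right) \left(- \frac{1}{5903914}\right) = \left(10 i \sqrt{1409} + 2702808\right) \left(- \frac{1}{5903914}\right) = \left(2702808 + 10 i \sqrt{1409}\right) \left(- \frac{1}{5903914}\right) = - \frac{1351404}{2951957} - \frac{5 i \sqrt{1409}}{2951957}$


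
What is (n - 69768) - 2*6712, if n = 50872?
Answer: -32320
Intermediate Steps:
(n - 69768) - 2*6712 = (50872 - 69768) - 2*6712 = -18896 - 13424 = -32320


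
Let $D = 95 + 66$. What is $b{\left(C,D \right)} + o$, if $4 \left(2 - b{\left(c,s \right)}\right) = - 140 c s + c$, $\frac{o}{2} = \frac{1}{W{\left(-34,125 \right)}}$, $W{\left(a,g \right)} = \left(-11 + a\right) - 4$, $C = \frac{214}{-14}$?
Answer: $- \frac{16881327}{196} \approx -86129.0$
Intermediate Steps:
$C = - \frac{107}{7}$ ($C = 214 \left(- \frac{1}{14}\right) = - \frac{107}{7} \approx -15.286$)
$W{\left(a,g \right)} = -15 + a$
$o = - \frac{2}{49}$ ($o = \frac{2}{-15 - 34} = \frac{2}{-49} = 2 \left(- \frac{1}{49}\right) = - \frac{2}{49} \approx -0.040816$)
$D = 161$
$b{\left(c,s \right)} = 2 - \frac{c}{4} + 35 c s$ ($b{\left(c,s \right)} = 2 - \frac{- 140 c s + c}{4} = 2 - \frac{c - 140 c s}{4} = 2 + \left(- \frac{c}{4} + 35 c s\right) = 2 - \frac{c}{4} + 35 c s$)
$b{\left(C,D \right)} + o = \left(2 - - \frac{107}{28} + 35 \left(- \frac{107}{7}\right) 161\right) - \frac{2}{49} = \left(2 + \frac{107}{28} - 86135\right) - \frac{2}{49} = - \frac{2411617}{28} - \frac{2}{49} = - \frac{16881327}{196}$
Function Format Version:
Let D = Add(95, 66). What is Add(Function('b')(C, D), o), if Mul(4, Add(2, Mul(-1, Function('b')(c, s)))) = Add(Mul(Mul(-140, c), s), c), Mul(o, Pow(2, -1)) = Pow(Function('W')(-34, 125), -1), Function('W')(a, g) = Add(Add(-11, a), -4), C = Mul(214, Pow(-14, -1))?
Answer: Rational(-16881327, 196) ≈ -86129.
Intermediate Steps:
C = Rational(-107, 7) (C = Mul(214, Rational(-1, 14)) = Rational(-107, 7) ≈ -15.286)
Function('W')(a, g) = Add(-15, a)
o = Rational(-2, 49) (o = Mul(2, Pow(Add(-15, -34), -1)) = Mul(2, Pow(-49, -1)) = Mul(2, Rational(-1, 49)) = Rational(-2, 49) ≈ -0.040816)
D = 161
Function('b')(c, s) = Add(2, Mul(Rational(-1, 4), c), Mul(35, c, s)) (Function('b')(c, s) = Add(2, Mul(Rational(-1, 4), Add(Mul(Mul(-140, c), s), c))) = Add(2, Mul(Rational(-1, 4), Add(Mul(-140, c, s), c))) = Add(2, Mul(Rational(-1, 4), Add(c, Mul(-140, c, s)))) = Add(2, Add(Mul(Rational(-1, 4), c), Mul(35, c, s))) = Add(2, Mul(Rational(-1, 4), c), Mul(35, c, s)))
Add(Function('b')(C, D), o) = Add(Add(2, Mul(Rational(-1, 4), Rational(-107, 7)), Mul(35, Rational(-107, 7), 161)), Rational(-2, 49)) = Add(Add(2, Rational(107, 28), -86135), Rational(-2, 49)) = Add(Rational(-2411617, 28), Rational(-2, 49)) = Rational(-16881327, 196)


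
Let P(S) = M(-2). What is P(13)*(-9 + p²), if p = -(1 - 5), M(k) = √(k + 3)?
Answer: 7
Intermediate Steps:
M(k) = √(3 + k)
P(S) = 1 (P(S) = √(3 - 2) = √1 = 1)
p = 4 (p = -1*(-4) = 4)
P(13)*(-9 + p²) = 1*(-9 + 4²) = 1*(-9 + 16) = 1*7 = 7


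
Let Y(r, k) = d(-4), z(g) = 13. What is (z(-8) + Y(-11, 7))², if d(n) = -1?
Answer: 144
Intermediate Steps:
Y(r, k) = -1
(z(-8) + Y(-11, 7))² = (13 - 1)² = 12² = 144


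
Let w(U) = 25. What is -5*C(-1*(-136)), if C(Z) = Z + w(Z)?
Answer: -805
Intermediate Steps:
C(Z) = 25 + Z (C(Z) = Z + 25 = 25 + Z)
-5*C(-1*(-136)) = -5*(25 - 1*(-136)) = -5*(25 + 136) = -5*161 = -805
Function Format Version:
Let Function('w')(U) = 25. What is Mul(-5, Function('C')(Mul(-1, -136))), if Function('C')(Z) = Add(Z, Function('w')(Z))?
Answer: -805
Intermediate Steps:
Function('C')(Z) = Add(25, Z) (Function('C')(Z) = Add(Z, 25) = Add(25, Z))
Mul(-5, Function('C')(Mul(-1, -136))) = Mul(-5, Add(25, Mul(-1, -136))) = Mul(-5, Add(25, 136)) = Mul(-5, 161) = -805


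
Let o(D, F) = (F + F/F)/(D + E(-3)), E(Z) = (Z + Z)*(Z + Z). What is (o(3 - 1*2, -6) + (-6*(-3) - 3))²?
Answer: 302500/1369 ≈ 220.96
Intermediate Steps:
E(Z) = 4*Z² (E(Z) = (2*Z)*(2*Z) = 4*Z²)
o(D, F) = (1 + F)/(36 + D) (o(D, F) = (F + F/F)/(D + 4*(-3)²) = (F + 1)/(D + 4*9) = (1 + F)/(D + 36) = (1 + F)/(36 + D))
(o(3 - 1*2, -6) + (-6*(-3) - 3))² = ((1 - 6)/(36 + (3 - 1*2)) + (-6*(-3) - 3))² = (-5/(36 + (3 - 2)) + (18 - 3))² = (-5/(36 + 1) + 15)² = (-5/37 + 15)² = (550/37)² = 302500/1369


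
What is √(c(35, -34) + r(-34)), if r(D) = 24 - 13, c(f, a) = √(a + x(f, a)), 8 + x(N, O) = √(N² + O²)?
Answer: √(11 + √(-42 + √2381)) ≈ 3.6887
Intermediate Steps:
x(N, O) = -8 + √(N² + O²)
c(f, a) = √(-8 + a + √(a² + f²)) (c(f, a) = √(a + (-8 + √(f² + a²))) = √(a + (-8 + √(a² + f²))) = √(-8 + a + √(a² + f²)))
r(D) = 11
√(c(35, -34) + r(-34)) = √(√(-8 - 34 + √((-34)² + 35²)) + 11) = √(√(-8 - 34 + √(1156 + 1225)) + 11) = √(√(-8 - 34 + √2381) + 11) = √(√(-42 + √2381) + 11) = √(11 + √(-42 + √2381))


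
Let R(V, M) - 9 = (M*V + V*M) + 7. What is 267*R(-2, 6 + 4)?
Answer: -6408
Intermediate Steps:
R(V, M) = 16 + 2*M*V (R(V, M) = 9 + ((M*V + V*M) + 7) = 9 + ((M*V + M*V) + 7) = 9 + (2*M*V + 7) = 9 + (7 + 2*M*V) = 16 + 2*M*V)
267*R(-2, 6 + 4) = 267*(16 + 2*(6 + 4)*(-2)) = 267*(16 + 2*10*(-2)) = 267*(16 - 40) = 267*(-24) = -6408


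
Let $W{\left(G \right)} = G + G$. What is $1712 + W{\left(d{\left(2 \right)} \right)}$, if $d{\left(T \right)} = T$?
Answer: $1716$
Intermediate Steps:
$W{\left(G \right)} = 2 G$
$1712 + W{\left(d{\left(2 \right)} \right)} = 1712 + 2 \cdot 2 = 1712 + 4 = 1716$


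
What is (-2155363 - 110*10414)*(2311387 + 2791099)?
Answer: -16842811344858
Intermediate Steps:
(-2155363 - 110*10414)*(2311387 + 2791099) = (-2155363 - 1145540)*5102486 = -3300903*5102486 = -16842811344858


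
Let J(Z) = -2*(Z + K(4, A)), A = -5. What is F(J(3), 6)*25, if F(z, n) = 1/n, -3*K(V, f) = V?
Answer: 25/6 ≈ 4.1667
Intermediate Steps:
K(V, f) = -V/3
J(Z) = 8/3 - 2*Z (J(Z) = -2*(Z - 1/3*4) = -2*(Z - 4/3) = -2*(-4/3 + Z) = 8/3 - 2*Z)
F(J(3), 6)*25 = 25/6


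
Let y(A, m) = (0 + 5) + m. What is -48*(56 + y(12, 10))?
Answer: -3408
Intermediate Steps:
y(A, m) = 5 + m
-48*(56 + y(12, 10)) = -48*(56 + (5 + 10)) = -48*(56 + 15) = -48*71 = -3408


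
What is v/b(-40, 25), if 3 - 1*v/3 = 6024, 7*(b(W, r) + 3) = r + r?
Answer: -126441/29 ≈ -4360.0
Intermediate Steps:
b(W, r) = -3 + 2*r/7 (b(W, r) = -3 + (r + r)/7 = -3 + (2*r)/7 = -3 + 2*r/7)
v = -18063 (v = 9 - 3*6024 = 9 - 18072 = -18063)
v/b(-40, 25) = -18063/(-3 + (2/7)*25) = -18063/(-3 + 50/7) = -18063/29/7 = -18063*7/29 = -126441/29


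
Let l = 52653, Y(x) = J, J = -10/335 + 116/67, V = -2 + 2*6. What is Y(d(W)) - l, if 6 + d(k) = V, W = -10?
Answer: -3527637/67 ≈ -52651.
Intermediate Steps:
V = 10 (V = -2 + 12 = 10)
d(k) = 4 (d(k) = -6 + 10 = 4)
J = 114/67 (J = -10*1/335 + 116*(1/67) = -2/67 + 116/67 = 114/67 ≈ 1.7015)
Y(x) = 114/67
Y(d(W)) - l = 114/67 - 1*52653 = 114/67 - 52653 = -3527637/67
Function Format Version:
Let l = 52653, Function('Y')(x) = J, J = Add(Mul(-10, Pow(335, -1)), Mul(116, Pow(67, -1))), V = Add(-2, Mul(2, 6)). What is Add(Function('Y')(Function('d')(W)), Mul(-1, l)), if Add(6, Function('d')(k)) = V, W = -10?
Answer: Rational(-3527637, 67) ≈ -52651.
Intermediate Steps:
V = 10 (V = Add(-2, 12) = 10)
Function('d')(k) = 4 (Function('d')(k) = Add(-6, 10) = 4)
J = Rational(114, 67) (J = Add(Mul(-10, Rational(1, 335)), Mul(116, Rational(1, 67))) = Add(Rational(-2, 67), Rational(116, 67)) = Rational(114, 67) ≈ 1.7015)
Function('Y')(x) = Rational(114, 67)
Add(Function('Y')(Function('d')(W)), Mul(-1, l)) = Add(Rational(114, 67), Mul(-1, 52653)) = Add(Rational(114, 67), -52653) = Rational(-3527637, 67)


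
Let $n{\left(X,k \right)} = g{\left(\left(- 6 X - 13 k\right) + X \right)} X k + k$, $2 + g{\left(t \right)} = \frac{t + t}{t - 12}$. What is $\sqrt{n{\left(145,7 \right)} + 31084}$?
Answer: $\frac{\sqrt{147884181}}{69} \approx 176.24$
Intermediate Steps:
$g{\left(t \right)} = -2 + \frac{2 t}{-12 + t}$ ($g{\left(t \right)} = -2 + \frac{t + t}{t - 12} = -2 + \frac{2 t}{-12 + t}$)
$n{\left(X,k \right)} = k + \frac{24 X k}{-12 - 13 k - 5 X}$ ($n{\left(X,k \right)} = \frac{24}{-12 - \left(5 X + 13 k\right)} X k + k = \frac{24}{-12 - 13 k - 5 X} X k + k = \frac{24 X}{-12 - 13 k - 5 X} k + k = \frac{24 X k}{-12 - 13 k - 5 X} + k = k + \frac{24 X k}{-12 - 13 k - 5 X}$)
$\sqrt{n{\left(145,7 \right)} + 31084} = \sqrt{\frac{7 \left(12 - 2755 + 13 \cdot 7\right)}{12 + 5 \cdot 145 + 13 \cdot 7} + 31084} = \sqrt{\frac{7 \left(12 - 2755 + 91\right)}{12 + 725 + 91} + 31084} = \sqrt{7 \cdot \frac{1}{828} \left(-2652\right) + 31084} = \sqrt{- \frac{1547}{69} + 31084} = \sqrt{\frac{2143249}{69}} = \frac{\sqrt{147884181}}{69}$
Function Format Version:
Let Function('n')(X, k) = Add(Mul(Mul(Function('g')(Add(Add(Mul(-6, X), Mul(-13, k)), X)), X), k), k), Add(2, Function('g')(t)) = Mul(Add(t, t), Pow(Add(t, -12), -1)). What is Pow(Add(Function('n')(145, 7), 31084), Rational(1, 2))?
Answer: Mul(Rational(1, 69), Pow(147884181, Rational(1, 2))) ≈ 176.24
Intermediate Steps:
Function('g')(t) = Add(-2, Mul(2, t, Pow(Add(-12, t), -1))) (Function('g')(t) = Add(-2, Mul(Add(t, t), Pow(Add(t, -12), -1))) = Add(-2, Mul(Mul(2, t), Pow(Add(-12, t), -1))) = Add(-2, Mul(2, t, Pow(Add(-12, t), -1))))
Function('n')(X, k) = Add(k, Mul(24, X, k, Pow(Add(-12, Mul(-13, k), Mul(-5, X)), -1))) (Function('n')(X, k) = Add(Mul(Mul(Mul(24, Pow(Add(-12, Add(Add(Mul(-6, X), Mul(-13, k)), X)), -1)), X), k), k) = Add(Mul(Mul(Mul(24, Pow(Add(-12, Add(Add(Mul(-13, k), Mul(-6, X)), X)), -1)), X), k), k) = Add(Mul(Mul(Mul(24, Pow(Add(-12, Add(Mul(-13, k), Mul(-5, X))), -1)), X), k), k) = Add(Mul(Mul(Mul(24, Pow(Add(-12, Mul(-13, k), Mul(-5, X)), -1)), X), k), k) = Add(Mul(Mul(24, X, Pow(Add(-12, Mul(-13, k), Mul(-5, X)), -1)), k), k) = Add(Mul(24, X, k, Pow(Add(-12, Mul(-13, k), Mul(-5, X)), -1)), k) = Add(k, Mul(24, X, k, Pow(Add(-12, Mul(-13, k), Mul(-5, X)), -1))))
Pow(Add(Function('n')(145, 7), 31084), Rational(1, 2)) = Pow(Add(Mul(7, Pow(Add(12, Mul(5, 145), Mul(13, 7)), -1), Add(12, Mul(-19, 145), Mul(13, 7))), 31084), Rational(1, 2)) = Pow(Add(Mul(7, Pow(Add(12, 725, 91), -1), Add(12, -2755, 91)), 31084), Rational(1, 2)) = Pow(Add(Mul(7, Pow(828, -1), -2652), 31084), Rational(1, 2)) = Pow(Add(Mul(7, Rational(1, 828), -2652), 31084), Rational(1, 2)) = Pow(Add(Rational(-1547, 69), 31084), Rational(1, 2)) = Pow(Rational(2143249, 69), Rational(1, 2)) = Mul(Rational(1, 69), Pow(147884181, Rational(1, 2)))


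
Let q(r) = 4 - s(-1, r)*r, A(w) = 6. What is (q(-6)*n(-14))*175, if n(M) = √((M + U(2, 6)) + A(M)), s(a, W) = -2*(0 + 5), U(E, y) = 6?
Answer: -9800*I*√2 ≈ -13859.0*I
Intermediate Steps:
s(a, W) = -10 (s(a, W) = -2*5 = -10)
n(M) = √(12 + M) (n(M) = √((M + 6) + 6) = √((6 + M) + 6) = √(12 + M))
q(r) = 4 + 10*r (q(r) = 4 - (-10)*r = 4 + 10*r)
(q(-6)*n(-14))*175 = ((4 + 10*(-6))*√(12 - 14))*175 = ((4 - 60)*√(-2))*175 = -56*I*√2*175 = -9800*I*√2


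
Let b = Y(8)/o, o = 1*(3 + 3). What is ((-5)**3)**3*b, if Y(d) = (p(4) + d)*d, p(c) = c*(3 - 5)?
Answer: 0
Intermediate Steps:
p(c) = -2*c (p(c) = c*(-2) = -2*c)
o = 6 (o = 1*6 = 6)
Y(d) = d*(-8 + d) (Y(d) = (-2*4 + d)*d = (-8 + d)*d = d*(-8 + d))
b = 0 (b = (8*(-8 + 8))/6 = (8*0)*(1/6) = 0*(1/6) = 0)
((-5)**3)**3*b = ((-5)**3)**3*0 = (-125)**3*0 = -1953125*0 = 0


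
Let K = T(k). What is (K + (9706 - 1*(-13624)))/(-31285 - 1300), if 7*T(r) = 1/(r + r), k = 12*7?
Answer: -27436081/38319960 ≈ -0.71597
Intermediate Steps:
k = 84
T(r) = 1/(14*r) (T(r) = 1/(7*(r + r)) = 1/(7*((2*r))) = (1/(2*r))/7 = 1/(14*r))
K = 1/1176 (K = (1/14)/84 = (1/14)*(1/84) = 1/1176 ≈ 0.00085034)
(K + (9706 - 1*(-13624)))/(-31285 - 1300) = (1/1176 + (9706 - 1*(-13624)))/(-31285 - 1300) = (1/1176 + (9706 + 13624))/(-32585) = (1/1176 + 23330)*(-1/32585) = (27436081/1176)*(-1/32585) = -27436081/38319960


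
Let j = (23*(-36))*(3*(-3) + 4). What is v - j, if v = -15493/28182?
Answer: -116688973/28182 ≈ -4140.5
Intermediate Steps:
v = -15493/28182 (v = -15493*1/28182 = -15493/28182 ≈ -0.54975)
j = 4140 (j = -828*(-9 + 4) = -828*(-5) = 4140)
v - j = -15493/28182 - 1*4140 = -15493/28182 - 4140 = -116688973/28182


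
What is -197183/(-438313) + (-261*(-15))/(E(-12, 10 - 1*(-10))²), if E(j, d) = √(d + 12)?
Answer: 1722305251/14026016 ≈ 122.79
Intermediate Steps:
E(j, d) = √(12 + d)
-197183/(-438313) + (-261*(-15))/(E(-12, 10 - 1*(-10))²) = -197183/(-438313) + (-261*(-15))/((√(12 + (10 - 1*(-10))))²) = -197183*(-1/438313) + 3915/((√(12 + (10 + 10)))²) = 197183/438313 + 3915/((√(12 + 20))²) = 197183/438313 + 3915/((√32)²) = 197183/438313 + 3915/((4*√2)²) = 197183/438313 + 3915/32 = 1722305251/14026016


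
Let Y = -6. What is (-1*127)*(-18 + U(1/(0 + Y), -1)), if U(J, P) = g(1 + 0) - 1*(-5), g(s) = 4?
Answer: 1143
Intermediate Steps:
U(J, P) = 9 (U(J, P) = 4 - 1*(-5) = 4 + 5 = 9)
(-1*127)*(-18 + U(1/(0 + Y), -1)) = (-1*127)*(-18 + 9) = -127*(-9) = 1143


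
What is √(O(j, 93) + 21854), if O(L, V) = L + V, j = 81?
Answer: 2*√5507 ≈ 148.42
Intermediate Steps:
√(O(j, 93) + 21854) = √((81 + 93) + 21854) = √(174 + 21854) = √22028 = 2*√5507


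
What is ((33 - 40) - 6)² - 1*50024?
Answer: -49855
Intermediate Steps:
((33 - 40) - 6)² - 1*50024 = (-7 - 6)² - 50024 = (-13)² - 50024 = 169 - 50024 = -49855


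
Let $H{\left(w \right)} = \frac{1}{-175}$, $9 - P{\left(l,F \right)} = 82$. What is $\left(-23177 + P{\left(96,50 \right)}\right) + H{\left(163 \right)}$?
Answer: $- \frac{4068751}{175} \approx -23250.0$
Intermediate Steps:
$P{\left(l,F \right)} = -73$ ($P{\left(l,F \right)} = 9 - 82 = -73$)
$H{\left(w \right)} = - \frac{1}{175}$
$\left(-23177 + P{\left(96,50 \right)}\right) + H{\left(163 \right)} = \left(-23177 - 73\right) - \frac{1}{175} = -23250 - \frac{1}{175} = - \frac{4068751}{175}$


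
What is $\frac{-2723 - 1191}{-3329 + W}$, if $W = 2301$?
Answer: $\frac{1957}{514} \approx 3.8074$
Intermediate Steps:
$\frac{-2723 - 1191}{-3329 + W} = \frac{-2723 - 1191}{-3329 + 2301} = - \frac{3914}{-1028} = \left(-3914\right) \left(- \frac{1}{1028}\right) = \frac{1957}{514}$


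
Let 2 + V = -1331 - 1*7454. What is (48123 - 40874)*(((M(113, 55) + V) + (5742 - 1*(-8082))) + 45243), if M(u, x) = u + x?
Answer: 365697552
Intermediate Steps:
V = -8787 (V = -2 + (-1331 - 1*7454) = -2 + (-1331 - 7454) = -2 - 8785 = -8787)
(48123 - 40874)*(((M(113, 55) + V) + (5742 - 1*(-8082))) + 45243) = (48123 - 40874)*((((113 + 55) - 8787) + (5742 - 1*(-8082))) + 45243) = 7249*(((168 - 8787) + (5742 + 8082)) + 45243) = 7249*((-8619 + 13824) + 45243) = 7249*(5205 + 45243) = 7249*50448 = 365697552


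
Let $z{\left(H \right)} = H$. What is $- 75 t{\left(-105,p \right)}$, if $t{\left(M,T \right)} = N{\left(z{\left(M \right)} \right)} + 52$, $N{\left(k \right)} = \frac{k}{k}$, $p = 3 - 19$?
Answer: $-3975$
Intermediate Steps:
$p = -16$ ($p = 3 - 19 = -16$)
$N{\left(k \right)} = 1$
$t{\left(M,T \right)} = 53$ ($t{\left(M,T \right)} = 1 + 52 = 53$)
$- 75 t{\left(-105,p \right)} = \left(-75\right) 53 = -3975$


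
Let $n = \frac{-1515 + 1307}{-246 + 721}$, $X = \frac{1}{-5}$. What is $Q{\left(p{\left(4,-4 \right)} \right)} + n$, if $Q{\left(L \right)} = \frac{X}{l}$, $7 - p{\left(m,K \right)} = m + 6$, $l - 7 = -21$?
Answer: $- \frac{2817}{6650} \approx -0.42361$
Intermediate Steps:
$l = -14$ ($l = 7 - 21 = -14$)
$p{\left(m,K \right)} = 1 - m$ ($p{\left(m,K \right)} = 7 - \left(m + 6\right) = 7 - \left(6 + m\right) = 1 - m$)
$X = - \frac{1}{5} \approx -0.2$
$Q{\left(L \right)} = \frac{1}{70}$ ($Q{\left(L \right)} = - \frac{1}{5 \left(-14\right)} = \left(- \frac{1}{5}\right) \left(- \frac{1}{14}\right) = \frac{1}{70}$)
$n = - \frac{208}{475} \approx -0.43789$
$Q{\left(p{\left(4,-4 \right)} \right)} + n = \frac{1}{70} - \frac{208}{475} = - \frac{2817}{6650}$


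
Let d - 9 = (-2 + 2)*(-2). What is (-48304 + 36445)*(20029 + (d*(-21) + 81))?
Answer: -236243139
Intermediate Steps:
d = 9 (d = 9 + (-2 + 2)*(-2) = 9 + 0*(-2) = 9 + 0 = 9)
(-48304 + 36445)*(20029 + (d*(-21) + 81)) = (-48304 + 36445)*(20029 + (9*(-21) + 81)) = -11859*(20029 + (-189 + 81)) = -11859*(20029 - 108) = -11859*19921 = -236243139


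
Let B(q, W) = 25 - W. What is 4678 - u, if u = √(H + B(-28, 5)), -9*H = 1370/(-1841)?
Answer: 4678 - 55*√202510/5523 ≈ 4673.5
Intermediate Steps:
H = 1370/16569 (H = -1370/(9*(-1841)) = -1370*(-1)/(9*1841) = -⅑*(-1370/1841) = 1370/16569 ≈ 0.082685)
u = 55*√202510/5523 (u = √(1370/16569 + (25 - 1*5)) = √(1370/16569 + (25 - 5)) = √(1370/16569 + 20) = √(332750/16569) = 55*√202510/5523 ≈ 4.4814)
4678 - u = 4678 - 55*√202510/5523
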